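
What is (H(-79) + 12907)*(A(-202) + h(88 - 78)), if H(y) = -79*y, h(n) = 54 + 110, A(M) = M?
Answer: -727624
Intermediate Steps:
h(n) = 164
(H(-79) + 12907)*(A(-202) + h(88 - 78)) = (-79*(-79) + 12907)*(-202 + 164) = (6241 + 12907)*(-38) = 19148*(-38) = -727624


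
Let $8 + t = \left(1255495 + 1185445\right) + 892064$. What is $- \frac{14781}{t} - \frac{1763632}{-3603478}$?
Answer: $\frac{2912457696577}{6005188880044} \approx 0.48499$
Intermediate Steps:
$t = 3332996$ ($t = -8 + \left(\left(1255495 + 1185445\right) + 892064\right) = -8 + \left(2440940 + 892064\right) = -8 + 3333004 = 3332996$)
$- \frac{14781}{t} - \frac{1763632}{-3603478} = - \frac{14781}{3332996} - \frac{1763632}{-3603478} = \left(-14781\right) \frac{1}{3332996} - - \frac{881816}{1801739} = - \frac{14781}{3332996} + \frac{881816}{1801739} = \frac{2912457696577}{6005188880044}$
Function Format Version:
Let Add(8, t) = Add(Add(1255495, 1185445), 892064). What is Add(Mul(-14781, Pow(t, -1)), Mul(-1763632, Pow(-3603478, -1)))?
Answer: Rational(2912457696577, 6005188880044) ≈ 0.48499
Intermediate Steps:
t = 3332996 (t = Add(-8, Add(Add(1255495, 1185445), 892064)) = Add(-8, Add(2440940, 892064)) = Add(-8, 3333004) = 3332996)
Add(Mul(-14781, Pow(t, -1)), Mul(-1763632, Pow(-3603478, -1))) = Add(Mul(-14781, Pow(3332996, -1)), Mul(-1763632, Pow(-3603478, -1))) = Add(Mul(-14781, Rational(1, 3332996)), Mul(-1763632, Rational(-1, 3603478))) = Add(Rational(-14781, 3332996), Rational(881816, 1801739)) = Rational(2912457696577, 6005188880044)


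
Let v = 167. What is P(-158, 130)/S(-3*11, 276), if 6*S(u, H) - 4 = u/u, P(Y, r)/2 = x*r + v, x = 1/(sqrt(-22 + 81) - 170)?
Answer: 57532164/144205 - 312*sqrt(59)/28841 ≈ 398.88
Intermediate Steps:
x = 1/(-170 + sqrt(59)) (x = 1/(sqrt(59) - 170) = 1/(-170 + sqrt(59)) ≈ -0.0061607)
P(Y, r) = 334 + 2*r*(-170/28841 - sqrt(59)/28841) (P(Y, r) = 2*((-170/28841 - sqrt(59)/28841)*r + 167) = 2*(r*(-170/28841 - sqrt(59)/28841) + 167) = 2*(167 + r*(-170/28841 - sqrt(59)/28841)) = 334 + 2*r*(-170/28841 - sqrt(59)/28841))
S(u, H) = 5/6 (S(u, H) = 2/3 + (u/u)/6 = 2/3 + (1/6)*1 = 2/3 + 1/6 = 5/6)
P(-158, 130)/S(-3*11, 276) = (334 - 2/28841*130*(170 + sqrt(59)))/(5/6) = (334 + (-44200/28841 - 260*sqrt(59)/28841))*(6/5) = (9588694/28841 - 260*sqrt(59)/28841)*(6/5) = 57532164/144205 - 312*sqrt(59)/28841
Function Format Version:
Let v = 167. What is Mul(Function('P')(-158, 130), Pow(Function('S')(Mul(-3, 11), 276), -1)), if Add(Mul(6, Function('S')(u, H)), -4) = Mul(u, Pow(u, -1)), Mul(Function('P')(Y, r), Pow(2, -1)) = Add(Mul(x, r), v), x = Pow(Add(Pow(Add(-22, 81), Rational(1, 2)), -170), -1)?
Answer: Add(Rational(57532164, 144205), Mul(Rational(-312, 28841), Pow(59, Rational(1, 2)))) ≈ 398.88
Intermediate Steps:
x = Pow(Add(-170, Pow(59, Rational(1, 2))), -1) (x = Pow(Add(Pow(59, Rational(1, 2)), -170), -1) = Pow(Add(-170, Pow(59, Rational(1, 2))), -1) ≈ -0.0061607)
Function('P')(Y, r) = Add(334, Mul(2, r, Add(Rational(-170, 28841), Mul(Rational(-1, 28841), Pow(59, Rational(1, 2)))))) (Function('P')(Y, r) = Mul(2, Add(Mul(Add(Rational(-170, 28841), Mul(Rational(-1, 28841), Pow(59, Rational(1, 2)))), r), 167)) = Mul(2, Add(Mul(r, Add(Rational(-170, 28841), Mul(Rational(-1, 28841), Pow(59, Rational(1, 2))))), 167)) = Mul(2, Add(167, Mul(r, Add(Rational(-170, 28841), Mul(Rational(-1, 28841), Pow(59, Rational(1, 2))))))) = Add(334, Mul(2, r, Add(Rational(-170, 28841), Mul(Rational(-1, 28841), Pow(59, Rational(1, 2)))))))
Function('S')(u, H) = Rational(5, 6) (Function('S')(u, H) = Add(Rational(2, 3), Mul(Rational(1, 6), Mul(u, Pow(u, -1)))) = Add(Rational(2, 3), Mul(Rational(1, 6), 1)) = Add(Rational(2, 3), Rational(1, 6)) = Rational(5, 6))
Mul(Function('P')(-158, 130), Pow(Function('S')(Mul(-3, 11), 276), -1)) = Mul(Add(334, Mul(Rational(-2, 28841), 130, Add(170, Pow(59, Rational(1, 2))))), Pow(Rational(5, 6), -1)) = Mul(Add(334, Add(Rational(-44200, 28841), Mul(Rational(-260, 28841), Pow(59, Rational(1, 2))))), Rational(6, 5)) = Mul(Add(Rational(9588694, 28841), Mul(Rational(-260, 28841), Pow(59, Rational(1, 2)))), Rational(6, 5)) = Add(Rational(57532164, 144205), Mul(Rational(-312, 28841), Pow(59, Rational(1, 2))))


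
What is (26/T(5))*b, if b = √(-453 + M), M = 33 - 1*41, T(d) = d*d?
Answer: 26*I*√461/25 ≈ 22.33*I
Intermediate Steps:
T(d) = d²
M = -8 (M = 33 - 41 = -8)
b = I*√461 (b = √(-453 - 8) = √(-461) = I*√461 ≈ 21.471*I)
(26/T(5))*b = (26/(5²))*(I*√461) = (26/25)*(I*√461) = (26*(1/25))*(I*√461) = 26*(I*√461)/25 = 26*I*√461/25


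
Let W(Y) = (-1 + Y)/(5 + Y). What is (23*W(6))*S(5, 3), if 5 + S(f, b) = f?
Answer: 0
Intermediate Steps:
W(Y) = (-1 + Y)/(5 + Y)
S(f, b) = -5 + f
(23*W(6))*S(5, 3) = (23*((-1 + 6)/(5 + 6)))*(-5 + 5) = (23*(5/11))*0 = (115/11)*0 = 0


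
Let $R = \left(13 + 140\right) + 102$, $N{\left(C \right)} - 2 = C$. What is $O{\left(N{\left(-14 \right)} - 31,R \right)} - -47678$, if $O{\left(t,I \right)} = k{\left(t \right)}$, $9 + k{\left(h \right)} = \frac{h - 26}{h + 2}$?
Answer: $\frac{1954498}{41} \approx 47671.0$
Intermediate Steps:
$k{\left(h \right)} = -9 + \frac{-26 + h}{2 + h}$ ($k{\left(h \right)} = -9 + \frac{h - 26}{h + 2} = -9 + \frac{-26 + h}{2 + h}$)
$N{\left(C \right)} = 2 + C$
$R = 255$ ($R = 153 + 102 = 255$)
$O{\left(t,I \right)} = \frac{4 \left(-11 - 2 t\right)}{2 + t}$
$O{\left(N{\left(-14 \right)} - 31,R \right)} - -47678 = \frac{4 \left(-11 - 2 \left(\left(2 - 14\right) - 31\right)\right)}{2 + \left(\left(2 - 14\right) - 31\right)} - -47678 = \frac{4 \left(-11 - 2 \left(-12 - 31\right)\right)}{2 - 43} + 47678 = \frac{4 \left(-11 - -86\right)}{2 - 43} + 47678 = \frac{4 \left(-11 + 86\right)}{-41} + 47678 = 4 \left(- \frac{1}{41}\right) 75 + 47678 = - \frac{300}{41} + 47678 = \frac{1954498}{41}$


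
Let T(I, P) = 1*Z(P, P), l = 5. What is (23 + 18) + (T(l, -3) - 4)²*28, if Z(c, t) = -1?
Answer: 741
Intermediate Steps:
T(I, P) = -1 (T(I, P) = 1*(-1) = -1)
(23 + 18) + (T(l, -3) - 4)²*28 = (23 + 18) + (-1 - 4)²*28 = 41 + (-5)²*28 = 41 + 25*28 = 41 + 700 = 741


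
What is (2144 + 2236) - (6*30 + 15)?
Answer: 4185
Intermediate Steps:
(2144 + 2236) - (6*30 + 15) = 4380 - (180 + 15) = 4380 - 1*195 = 4380 - 195 = 4185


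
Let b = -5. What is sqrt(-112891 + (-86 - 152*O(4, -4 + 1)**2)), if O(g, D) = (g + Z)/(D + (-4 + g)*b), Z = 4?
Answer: I*sqrt(1026521)/3 ≈ 337.72*I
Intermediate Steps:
O(g, D) = (4 + g)/(20 + D - 5*g) (O(g, D) = (g + 4)/(D + (-4 + g)*(-5)) = (4 + g)/(D + (20 - 5*g)) = (4 + g)/(20 + D - 5*g))
sqrt(-112891 + (-86 - 152*O(4, -4 + 1)**2)) = sqrt(-112891 + (-86 - 152*(4 + 4)**2/(20 + (-4 + 1) - 5*4)**2)) = sqrt(-112891 + (-86 - 152*64/(20 - 3 - 20)**2)) = sqrt(-112891 + (-86 - 152*(8/(-3))**2)) = sqrt(-112891 + (-86 - 152*(-1/3*8)**2)) = sqrt(-112891 + (-86 - 152*(-8/3)**2)) = sqrt(-112891 + (-86 - 152*64/9)) = sqrt(-112891 + (-86 - 9728/9)) = sqrt(-112891 - 10502/9) = sqrt(-1026521/9) = I*sqrt(1026521)/3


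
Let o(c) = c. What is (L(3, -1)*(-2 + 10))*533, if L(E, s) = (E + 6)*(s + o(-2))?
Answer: -115128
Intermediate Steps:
L(E, s) = (-2 + s)*(6 + E) (L(E, s) = (E + 6)*(s - 2) = (6 + E)*(-2 + s) = (-2 + s)*(6 + E))
(L(3, -1)*(-2 + 10))*533 = ((-12 - 2*3 + 6*(-1) + 3*(-1))*(-2 + 10))*533 = ((-12 - 6 - 6 - 3)*8)*533 = -27*8*533 = -216*533 = -115128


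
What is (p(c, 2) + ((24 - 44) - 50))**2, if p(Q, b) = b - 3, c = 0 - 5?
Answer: 5041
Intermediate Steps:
c = -5
p(Q, b) = -3 + b
(p(c, 2) + ((24 - 44) - 50))**2 = ((-3 + 2) + ((24 - 44) - 50))**2 = (-1 + (-20 - 50))**2 = (-1 - 70)**2 = (-71)**2 = 5041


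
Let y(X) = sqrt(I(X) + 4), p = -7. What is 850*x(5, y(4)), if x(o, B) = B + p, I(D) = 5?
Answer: -3400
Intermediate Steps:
y(X) = 3 (y(X) = sqrt(5 + 4) = sqrt(9) = 3)
x(o, B) = -7 + B (x(o, B) = B - 7 = -7 + B)
850*x(5, y(4)) = 850*(-7 + 3) = 850*(-4) = -3400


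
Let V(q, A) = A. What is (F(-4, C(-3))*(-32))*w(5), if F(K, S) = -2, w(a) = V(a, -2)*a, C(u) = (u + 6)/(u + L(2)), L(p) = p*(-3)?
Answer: -640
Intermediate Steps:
L(p) = -3*p
C(u) = (6 + u)/(-6 + u) (C(u) = (u + 6)/(u - 3*2) = (6 + u)/(u - 6) = (6 + u)/(-6 + u))
w(a) = -2*a
(F(-4, C(-3))*(-32))*w(5) = (-2*(-32))*(-2*5) = 64*(-10) = -640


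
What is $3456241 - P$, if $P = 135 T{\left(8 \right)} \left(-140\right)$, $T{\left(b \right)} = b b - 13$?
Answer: $4420141$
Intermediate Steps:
$T{\left(b \right)} = -13 + b^{2}$ ($T{\left(b \right)} = b^{2} - 13 = -13 + b^{2}$)
$P = -963900$ ($P = 135 \left(-13 + 8^{2}\right) \left(-140\right) = 135 \left(-13 + 64\right) \left(-140\right) = 135 \cdot 51 \left(-140\right) = 6885 \left(-140\right) = -963900$)
$3456241 - P = 3456241 - -963900 = 3456241 + 963900 = 4420141$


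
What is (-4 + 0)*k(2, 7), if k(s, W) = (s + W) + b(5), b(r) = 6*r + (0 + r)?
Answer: -176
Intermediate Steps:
b(r) = 7*r (b(r) = 6*r + r = 7*r)
k(s, W) = 35 + W + s (k(s, W) = (s + W) + 7*5 = (W + s) + 35 = 35 + W + s)
(-4 + 0)*k(2, 7) = (-4 + 0)*(35 + 7 + 2) = -4*44 = -176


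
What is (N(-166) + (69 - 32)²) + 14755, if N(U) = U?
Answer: 15958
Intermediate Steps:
(N(-166) + (69 - 32)²) + 14755 = (-166 + (69 - 32)²) + 14755 = (-166 + 37²) + 14755 = (-166 + 1369) + 14755 = 1203 + 14755 = 15958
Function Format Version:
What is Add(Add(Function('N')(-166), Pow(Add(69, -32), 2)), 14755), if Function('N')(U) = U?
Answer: 15958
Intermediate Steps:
Add(Add(Function('N')(-166), Pow(Add(69, -32), 2)), 14755) = Add(Add(-166, Pow(Add(69, -32), 2)), 14755) = Add(Add(-166, Pow(37, 2)), 14755) = Add(Add(-166, 1369), 14755) = Add(1203, 14755) = 15958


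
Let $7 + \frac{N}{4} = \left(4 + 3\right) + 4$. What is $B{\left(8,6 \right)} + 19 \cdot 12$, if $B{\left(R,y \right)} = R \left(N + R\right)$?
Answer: $420$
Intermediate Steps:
$N = 16$ ($N = -28 + 4 \left(\left(4 + 3\right) + 4\right) = -28 + 4 \left(7 + 4\right) = -28 + 4 \cdot 11 = -28 + 44 = 16$)
$B{\left(R,y \right)} = R \left(16 + R\right)$
$B{\left(8,6 \right)} + 19 \cdot 12 = 8 \left(16 + 8\right) + 19 \cdot 12 = 8 \cdot 24 + 228 = 192 + 228 = 420$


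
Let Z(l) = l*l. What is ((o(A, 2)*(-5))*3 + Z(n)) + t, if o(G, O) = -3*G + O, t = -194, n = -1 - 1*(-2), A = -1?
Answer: -268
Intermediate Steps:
n = 1 (n = -1 + 2 = 1)
o(G, O) = O - 3*G
Z(l) = l²
((o(A, 2)*(-5))*3 + Z(n)) + t = (((2 - 3*(-1))*(-5))*3 + 1²) - 194 = (((2 + 3)*(-5))*3 + 1) - 194 = ((5*(-5))*3 + 1) - 194 = (-25*3 + 1) - 194 = (-75 + 1) - 194 = -74 - 194 = -268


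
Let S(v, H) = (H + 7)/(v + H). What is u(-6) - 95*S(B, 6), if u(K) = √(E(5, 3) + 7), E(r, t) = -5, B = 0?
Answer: -1235/6 + √2 ≈ -204.42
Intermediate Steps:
S(v, H) = (7 + H)/(H + v)
u(K) = √2 (u(K) = √(-5 + 7) = √2)
u(-6) - 95*S(B, 6) = √2 - 95*(7 + 6)/(6 + 0) = √2 - 95*13/6 = √2 - 1235/6 = -1235/6 + √2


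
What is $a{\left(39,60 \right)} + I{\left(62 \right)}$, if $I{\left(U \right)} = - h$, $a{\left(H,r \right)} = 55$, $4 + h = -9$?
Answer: $68$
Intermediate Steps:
$h = -13$ ($h = -4 - 9 = -13$)
$I{\left(U \right)} = 13$ ($I{\left(U \right)} = \left(-1\right) \left(-13\right) = 13$)
$a{\left(39,60 \right)} + I{\left(62 \right)} = 55 + 13 = 68$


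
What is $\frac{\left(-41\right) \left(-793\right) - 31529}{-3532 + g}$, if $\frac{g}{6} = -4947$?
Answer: $- \frac{492}{16607} \approx -0.029626$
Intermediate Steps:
$g = -29682$ ($g = 6 \left(-4947\right) = -29682$)
$\frac{\left(-41\right) \left(-793\right) - 31529}{-3532 + g} = \frac{\left(-41\right) \left(-793\right) - 31529}{-3532 - 29682} = \frac{32513 - 31529}{-33214} = 984 \left(- \frac{1}{33214}\right) = - \frac{492}{16607}$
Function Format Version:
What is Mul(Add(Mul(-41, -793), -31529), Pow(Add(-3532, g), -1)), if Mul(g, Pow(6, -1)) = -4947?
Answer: Rational(-492, 16607) ≈ -0.029626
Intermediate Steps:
g = -29682 (g = Mul(6, -4947) = -29682)
Mul(Add(Mul(-41, -793), -31529), Pow(Add(-3532, g), -1)) = Mul(Add(Mul(-41, -793), -31529), Pow(Add(-3532, -29682), -1)) = Mul(Add(32513, -31529), Pow(-33214, -1)) = Mul(984, Rational(-1, 33214)) = Rational(-492, 16607)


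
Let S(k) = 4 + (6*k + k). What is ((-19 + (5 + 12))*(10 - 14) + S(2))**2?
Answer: 676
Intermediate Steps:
S(k) = 4 + 7*k
((-19 + (5 + 12))*(10 - 14) + S(2))**2 = ((-19 + (5 + 12))*(10 - 14) + (4 + 7*2))**2 = ((-19 + 17)*(-4) + (4 + 14))**2 = (-2*(-4) + 18)**2 = (8 + 18)**2 = 26**2 = 676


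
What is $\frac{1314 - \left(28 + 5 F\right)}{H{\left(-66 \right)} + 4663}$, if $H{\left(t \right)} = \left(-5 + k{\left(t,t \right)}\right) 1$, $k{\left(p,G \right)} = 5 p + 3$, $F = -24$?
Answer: $\frac{1406}{4331} \approx 0.32464$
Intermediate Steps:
$k{\left(p,G \right)} = 3 + 5 p$
$H{\left(t \right)} = -2 + 5 t$ ($H{\left(t \right)} = \left(-5 + \left(3 + 5 t\right)\right) 1 = \left(-2 + 5 t\right) 1 = -2 + 5 t$)
$\frac{1314 - \left(28 + 5 F\right)}{H{\left(-66 \right)} + 4663} = \frac{1314 - -92}{\left(-2 + 5 \left(-66\right)\right) + 4663} = \frac{1314 + \left(120 - 28\right)}{\left(-2 - 330\right) + 4663} = \frac{1314 + 92}{-332 + 4663} = \frac{1406}{4331}$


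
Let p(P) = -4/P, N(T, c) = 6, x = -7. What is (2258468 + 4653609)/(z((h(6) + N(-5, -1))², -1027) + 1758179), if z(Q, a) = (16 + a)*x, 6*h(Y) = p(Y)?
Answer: 6912077/1765256 ≈ 3.9156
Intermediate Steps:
h(Y) = -2/(3*Y) (h(Y) = (-4/Y)/6 = -2/(3*Y))
z(Q, a) = -112 - 7*a (z(Q, a) = (16 + a)*(-7) = -112 - 7*a)
(2258468 + 4653609)/(z((h(6) + N(-5, -1))², -1027) + 1758179) = (2258468 + 4653609)/((-112 - 7*(-1027)) + 1758179) = 6912077/((-112 + 7189) + 1758179) = 6912077/(7077 + 1758179) = 6912077/1765256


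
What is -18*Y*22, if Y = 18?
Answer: -7128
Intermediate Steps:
-18*Y*22 = -18*18*22 = -324*22 = -7128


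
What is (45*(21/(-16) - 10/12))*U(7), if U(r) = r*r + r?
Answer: -10815/2 ≈ -5407.5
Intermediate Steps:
U(r) = r + r² (U(r) = r² + r = r + r²)
(45*(21/(-16) - 10/12))*U(7) = (45*(21/(-16) - 10/12))*(7*(1 + 7)) = (45*(21*(-1/16) - 10*1/12))*(7*8) = (45*(-21/16 - ⅚))*56 = (45*(-103/48))*56 = -1545/16*56 = -10815/2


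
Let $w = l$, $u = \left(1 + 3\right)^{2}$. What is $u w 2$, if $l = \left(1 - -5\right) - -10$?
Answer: $512$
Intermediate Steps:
$u = 16$ ($u = 4^{2} = 16$)
$l = 16$ ($l = \left(1 + 5\right) + 10 = 6 + 10 = 16$)
$w = 16$
$u w 2 = 16 \cdot 16 \cdot 2 = 256 \cdot 2 = 512$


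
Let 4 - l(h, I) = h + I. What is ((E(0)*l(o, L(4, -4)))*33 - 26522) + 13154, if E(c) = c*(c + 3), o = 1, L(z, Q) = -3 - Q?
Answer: -13368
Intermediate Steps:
l(h, I) = 4 - I - h (l(h, I) = 4 - (h + I) = 4 - (I + h) = 4 + (-I - h) = 4 - I - h)
E(c) = c*(3 + c)
((E(0)*l(o, L(4, -4)))*33 - 26522) + 13154 = (((0*(3 + 0))*(4 - (-3 - 1*(-4)) - 1*1))*33 - 26522) + 13154 = (((0*3)*(4 - (-3 + 4) - 1))*33 - 26522) + 13154 = ((0*(4 - 1*1 - 1))*33 - 26522) + 13154 = ((0*(4 - 1 - 1))*33 - 26522) + 13154 = ((0*2)*33 - 26522) + 13154 = (0*33 - 26522) + 13154 = (0 - 26522) + 13154 = -26522 + 13154 = -13368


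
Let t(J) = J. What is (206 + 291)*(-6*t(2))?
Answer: -5964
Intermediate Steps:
(206 + 291)*(-6*t(2)) = (206 + 291)*(-6*2) = 497*(-12) = -5964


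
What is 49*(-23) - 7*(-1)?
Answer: -1120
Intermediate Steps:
49*(-23) - 7*(-1) = -1127 + 7 = -1120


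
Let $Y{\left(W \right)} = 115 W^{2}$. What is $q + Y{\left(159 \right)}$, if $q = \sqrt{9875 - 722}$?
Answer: $2907315 + 9 \sqrt{113} \approx 2.9074 \cdot 10^{6}$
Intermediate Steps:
$q = 9 \sqrt{113}$ ($q = \sqrt{9153} = 9 \sqrt{113} \approx 95.671$)
$q + Y{\left(159 \right)} = 9 \sqrt{113} + 115 \cdot 159^{2} = 9 \sqrt{113} + 115 \cdot 25281 = 9 \sqrt{113} + 2907315 = 2907315 + 9 \sqrt{113}$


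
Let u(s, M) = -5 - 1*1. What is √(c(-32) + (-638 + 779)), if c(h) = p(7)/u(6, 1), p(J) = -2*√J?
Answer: √(1269 + 3*√7)/3 ≈ 11.911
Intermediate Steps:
u(s, M) = -6 (u(s, M) = -5 - 1 = -6)
c(h) = √7/3 (c(h) = -2*√7/(-6) = -2*√7*(-⅙) = √7/3)
√(c(-32) + (-638 + 779)) = √(√7/3 + (-638 + 779)) = √(√7/3 + 141) = √(141 + √7/3)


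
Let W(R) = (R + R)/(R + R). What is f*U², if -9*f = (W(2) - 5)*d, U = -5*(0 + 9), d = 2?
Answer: 1800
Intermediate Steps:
W(R) = 1 (W(R) = (2*R)/((2*R)) = (2*R)*(1/(2*R)) = 1)
U = -45 (U = -5*9 = -45)
f = 8/9 (f = -(1 - 5)*2/9 = -(-4)*2/9 = -⅑*(-8) = 8/9 ≈ 0.88889)
f*U² = (8/9)*(-45)² = (8/9)*2025 = 1800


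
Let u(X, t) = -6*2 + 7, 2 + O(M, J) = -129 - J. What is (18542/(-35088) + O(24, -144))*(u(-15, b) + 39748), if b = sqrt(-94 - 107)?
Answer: 8695808143/17544 ≈ 4.9566e+5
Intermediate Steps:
O(M, J) = -131 - J (O(M, J) = -2 + (-129 - J) = -131 - J)
b = I*sqrt(201) (b = sqrt(-201) = I*sqrt(201) ≈ 14.177*I)
u(X, t) = -5 (u(X, t) = -12 + 7 = -5)
(18542/(-35088) + O(24, -144))*(u(-15, b) + 39748) = (18542/(-35088) + (-131 - 1*(-144)))*(-5 + 39748) = (18542*(-1/35088) + (-131 + 144))*39743 = (-9271/17544 + 13)*39743 = (218801/17544)*39743 = 8695808143/17544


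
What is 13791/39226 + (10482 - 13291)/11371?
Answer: 46631627/446038846 ≈ 0.10455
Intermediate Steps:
13791/39226 + (10482 - 13291)/11371 = 13791*(1/39226) - 2809*1/11371 = 13791/39226 - 2809/11371 = 46631627/446038846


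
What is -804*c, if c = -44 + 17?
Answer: 21708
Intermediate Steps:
c = -27
-804*c = -804*(-27) = 21708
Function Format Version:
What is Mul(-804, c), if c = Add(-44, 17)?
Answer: 21708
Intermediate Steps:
c = -27
Mul(-804, c) = Mul(-804, -27) = 21708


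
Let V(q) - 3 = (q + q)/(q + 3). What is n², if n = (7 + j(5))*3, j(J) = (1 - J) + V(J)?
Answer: 7569/16 ≈ 473.06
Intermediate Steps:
V(q) = 3 + 2*q/(3 + q) (V(q) = 3 + (q + q)/(q + 3) = 3 + (2*q)/(3 + q) = 3 + 2*q/(3 + q))
j(J) = 1 - J + (9 + 5*J)/(3 + J) (j(J) = (1 - J) + (9 + 5*J)/(3 + J) = 1 - J + (9 + 5*J)/(3 + J))
n = 87/4 (n = (7 + (12 - 1*5² + 3*5)/(3 + 5))*3 = (7 + (12 - 1*25 + 15)/8)*3 = (7 + (12 - 25 + 15)/8)*3 = (7 + (⅛)*2)*3 = (7 + ¼)*3 = (29/4)*3 = 87/4 ≈ 21.750)
n² = (87/4)² = 7569/16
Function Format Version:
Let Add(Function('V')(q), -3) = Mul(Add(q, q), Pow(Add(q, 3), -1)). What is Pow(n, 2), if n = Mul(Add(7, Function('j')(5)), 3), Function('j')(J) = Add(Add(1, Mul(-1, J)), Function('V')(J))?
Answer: Rational(7569, 16) ≈ 473.06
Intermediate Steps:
Function('V')(q) = Add(3, Mul(2, q, Pow(Add(3, q), -1))) (Function('V')(q) = Add(3, Mul(Add(q, q), Pow(Add(q, 3), -1))) = Add(3, Mul(Mul(2, q), Pow(Add(3, q), -1))) = Add(3, Mul(2, q, Pow(Add(3, q), -1))))
Function('j')(J) = Add(1, Mul(-1, J), Mul(Pow(Add(3, J), -1), Add(9, Mul(5, J)))) (Function('j')(J) = Add(Add(1, Mul(-1, J)), Mul(Pow(Add(3, J), -1), Add(9, Mul(5, J)))) = Add(1, Mul(-1, J), Mul(Pow(Add(3, J), -1), Add(9, Mul(5, J)))))
n = Rational(87, 4) (n = Mul(Add(7, Mul(Pow(Add(3, 5), -1), Add(12, Mul(-1, Pow(5, 2)), Mul(3, 5)))), 3) = Mul(Add(7, Mul(Pow(8, -1), Add(12, Mul(-1, 25), 15))), 3) = Mul(Add(7, Mul(Rational(1, 8), Add(12, -25, 15))), 3) = Mul(Add(7, Mul(Rational(1, 8), 2)), 3) = Mul(Add(7, Rational(1, 4)), 3) = Mul(Rational(29, 4), 3) = Rational(87, 4) ≈ 21.750)
Pow(n, 2) = Pow(Rational(87, 4), 2) = Rational(7569, 16)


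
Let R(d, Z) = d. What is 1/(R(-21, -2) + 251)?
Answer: 1/230 ≈ 0.0043478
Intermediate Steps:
1/(R(-21, -2) + 251) = 1/(-21 + 251) = 1/230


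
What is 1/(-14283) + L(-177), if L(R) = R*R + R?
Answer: 444944015/14283 ≈ 31152.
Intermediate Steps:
L(R) = R + R**2 (L(R) = R**2 + R = R + R**2)
1/(-14283) + L(-177) = 1/(-14283) - 177*(1 - 177) = -1/14283 - 177*(-176) = -1/14283 + 31152 = 444944015/14283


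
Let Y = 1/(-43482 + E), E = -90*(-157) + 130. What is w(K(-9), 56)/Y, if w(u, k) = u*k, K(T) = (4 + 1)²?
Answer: -40910800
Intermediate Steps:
K(T) = 25 (K(T) = 5² = 25)
E = 14260 (E = 14130 + 130 = 14260)
w(u, k) = k*u
Y = -1/29222 (Y = 1/(-43482 + 14260) = 1/(-29222) = -1/29222 ≈ -3.4221e-5)
w(K(-9), 56)/Y = (56*25)/(-1/29222) = 1400*(-29222) = -40910800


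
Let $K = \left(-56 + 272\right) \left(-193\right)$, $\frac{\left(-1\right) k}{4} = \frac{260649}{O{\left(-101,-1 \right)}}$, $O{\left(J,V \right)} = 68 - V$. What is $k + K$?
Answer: $- \frac{1306356}{23} \approx -56798.0$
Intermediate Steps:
$k = - \frac{347532}{23}$ ($k = - 4 \frac{260649}{68 - -1} = - 4 \frac{260649}{68 + 1} = - 4 \cdot \frac{260649}{69} = - 4 \cdot 260649 \cdot \frac{1}{69} = \left(-4\right) \frac{86883}{23} = - \frac{347532}{23} \approx -15110.0$)
$K = -41688$ ($K = 216 \left(-193\right) = -41688$)
$k + K = - \frac{347532}{23} - 41688 = - \frac{1306356}{23}$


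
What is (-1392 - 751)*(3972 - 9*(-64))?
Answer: -9746364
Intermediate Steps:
(-1392 - 751)*(3972 - 9*(-64)) = -2143*(3972 + 576) = -2143*4548 = -9746364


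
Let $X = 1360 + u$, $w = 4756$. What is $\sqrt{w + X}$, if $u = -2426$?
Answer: $3 \sqrt{410} \approx 60.745$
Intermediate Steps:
$X = -1066$ ($X = 1360 - 2426 = -1066$)
$\sqrt{w + X} = \sqrt{4756 - 1066} = \sqrt{3690} = 3 \sqrt{410}$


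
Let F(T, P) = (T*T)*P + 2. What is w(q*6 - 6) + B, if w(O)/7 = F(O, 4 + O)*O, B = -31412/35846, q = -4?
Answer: 88066078634/17923 ≈ 4.9136e+6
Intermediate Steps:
F(T, P) = 2 + P*T² (F(T, P) = T²*P + 2 = P*T² + 2 = 2 + P*T²)
B = -15706/17923 (B = -31412*1/35846 = -15706/17923 ≈ -0.87630)
w(O) = 7*O*(2 + O²*(4 + O)) (w(O) = 7*((2 + (4 + O)*O²)*O) = 7*((2 + O²*(4 + O))*O) = 7*(O*(2 + O²*(4 + O))) = 7*O*(2 + O²*(4 + O)))
w(q*6 - 6) + B = 7*(-4*6 - 6)*(2 + (-4*6 - 6)²*(4 + (-4*6 - 6))) - 15706/17923 = 7*(-24 - 6)*(2 + (-24 - 6)²*(4 + (-24 - 6))) - 15706/17923 = 7*(-30)*(2 + (-30)²*(4 - 30)) - 15706/17923 = 7*(-30)*(2 + 900*(-26)) - 15706/17923 = 7*(-30)*(2 - 23400) - 15706/17923 = 7*(-30)*(-23398) - 15706/17923 = 4913580 - 15706/17923 = 88066078634/17923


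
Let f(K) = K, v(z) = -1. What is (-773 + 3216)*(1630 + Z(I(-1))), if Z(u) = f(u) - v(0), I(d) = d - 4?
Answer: 3972318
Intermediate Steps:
I(d) = -4 + d
Z(u) = 1 + u (Z(u) = u - 1*(-1) = u + 1 = 1 + u)
(-773 + 3216)*(1630 + Z(I(-1))) = (-773 + 3216)*(1630 + (1 + (-4 - 1))) = 2443*(1630 + (1 - 5)) = 2443*(1630 - 4) = 2443*1626 = 3972318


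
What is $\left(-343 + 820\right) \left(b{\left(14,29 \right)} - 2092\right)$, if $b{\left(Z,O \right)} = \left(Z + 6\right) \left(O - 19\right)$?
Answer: $-902484$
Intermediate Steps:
$b{\left(Z,O \right)} = \left(-19 + O\right) \left(6 + Z\right)$ ($b{\left(Z,O \right)} = \left(6 + Z\right) \left(-19 + O\right) = \left(-19 + O\right) \left(6 + Z\right)$)
$\left(-343 + 820\right) \left(b{\left(14,29 \right)} - 2092\right) = \left(-343 + 820\right) \left(\left(-114 - 266 + 6 \cdot 29 + 29 \cdot 14\right) - 2092\right) = 477 \left(\left(-114 - 266 + 174 + 406\right) - 2092\right) = 477 \left(200 - 2092\right) = 477 \left(-1892\right) = -902484$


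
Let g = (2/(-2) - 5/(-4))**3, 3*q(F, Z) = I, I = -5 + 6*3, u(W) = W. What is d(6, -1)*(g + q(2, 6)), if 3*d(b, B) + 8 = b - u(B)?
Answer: -835/576 ≈ -1.4497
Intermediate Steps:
I = 13 (I = -5 + 18 = 13)
q(F, Z) = 13/3 (q(F, Z) = (1/3)*13 = 13/3)
d(b, B) = -8/3 - B/3 + b/3 (d(b, B) = -8/3 + (b - B)/3 = -8/3 + (-B/3 + b/3) = -8/3 - B/3 + b/3)
g = 1/64 (g = (2*(-1/2) - 5*(-1/4))**3 = (-1 + 5/4)**3 = (1/4)**3 = 1/64 ≈ 0.015625)
d(6, -1)*(g + q(2, 6)) = (-8/3 - 1/3*(-1) + (1/3)*6)*(1/64 + 13/3) = (-8/3 + 1/3 + 2)*(835/192) = -1/3*835/192 = -835/576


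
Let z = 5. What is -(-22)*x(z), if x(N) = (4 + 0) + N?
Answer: 198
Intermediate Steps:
x(N) = 4 + N
-(-22)*x(z) = -(-22)*(4 + 5) = -(-22)*9 = -2*(-99) = 198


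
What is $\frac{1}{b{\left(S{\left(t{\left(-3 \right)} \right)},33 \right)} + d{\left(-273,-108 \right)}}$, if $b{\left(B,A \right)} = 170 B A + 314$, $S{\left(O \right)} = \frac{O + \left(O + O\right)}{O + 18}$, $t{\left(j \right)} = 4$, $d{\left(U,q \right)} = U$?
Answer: $\frac{1}{3101} \approx 0.00032248$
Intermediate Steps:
$S{\left(O \right)} = \frac{3 O}{18 + O}$ ($S{\left(O \right)} = \frac{O + 2 O}{18 + O} = \frac{3 O}{18 + O}$)
$b{\left(B,A \right)} = 314 + 170 A B$ ($b{\left(B,A \right)} = 170 A B + 314 = 314 + 170 A B$)
$\frac{1}{b{\left(S{\left(t{\left(-3 \right)} \right)},33 \right)} + d{\left(-273,-108 \right)}} = \frac{1}{\left(314 + 170 \cdot 33 \cdot 3 \cdot 4 \frac{1}{18 + 4}\right) - 273} = \frac{1}{\left(314 + 170 \cdot 33 \cdot 3 \cdot 4 \cdot \frac{1}{22}\right) - 273} = \frac{1}{\left(314 + 170 \cdot 33 \cdot \frac{6}{11}\right) - 273} = \frac{1}{\left(314 + 3060\right) - 273} = \frac{1}{3374 - 273} = \frac{1}{3101}$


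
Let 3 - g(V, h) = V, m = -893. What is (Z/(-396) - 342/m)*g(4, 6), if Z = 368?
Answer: 2542/4653 ≈ 0.54631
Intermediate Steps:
g(V, h) = 3 - V
(Z/(-396) - 342/m)*g(4, 6) = (368/(-396) - 342/(-893))*(3 - 1*4) = (368*(-1/396) - 342*(-1/893))*(3 - 4) = (-92/99 + 18/47)*(-1) = -2542/4653*(-1) = 2542/4653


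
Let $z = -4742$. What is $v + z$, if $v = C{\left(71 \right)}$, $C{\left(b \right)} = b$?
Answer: $-4671$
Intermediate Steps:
$v = 71$
$v + z = 71 - 4742 = -4671$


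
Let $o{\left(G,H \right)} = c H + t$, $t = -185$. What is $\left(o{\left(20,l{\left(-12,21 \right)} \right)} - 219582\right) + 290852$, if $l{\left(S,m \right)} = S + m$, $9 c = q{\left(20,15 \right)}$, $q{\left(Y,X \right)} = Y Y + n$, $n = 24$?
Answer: $71509$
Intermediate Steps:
$q{\left(Y,X \right)} = 24 + Y^{2}$ ($q{\left(Y,X \right)} = Y Y + 24 = Y^{2} + 24 = 24 + Y^{2}$)
$c = \frac{424}{9}$ ($c = \frac{24 + 20^{2}}{9} = \frac{24 + 400}{9} = \frac{1}{9} \cdot 424 = \frac{424}{9} \approx 47.111$)
$o{\left(G,H \right)} = -185 + \frac{424 H}{9}$ ($o{\left(G,H \right)} = \frac{424 H}{9} - 185 = -185 + \frac{424 H}{9}$)
$\left(o{\left(20,l{\left(-12,21 \right)} \right)} - 219582\right) + 290852 = \left(\left(-185 + \frac{424 \left(-12 + 21\right)}{9}\right) - 219582\right) + 290852 = \left(\left(-185 + \frac{424}{9} \cdot 9\right) - 219582\right) + 290852 = \left(\left(-185 + 424\right) - 219582\right) + 290852 = \left(239 - 219582\right) + 290852 = -219343 + 290852 = 71509$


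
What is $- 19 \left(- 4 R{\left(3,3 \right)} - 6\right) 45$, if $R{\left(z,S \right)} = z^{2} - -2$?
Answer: $42750$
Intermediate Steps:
$R{\left(z,S \right)} = 2 + z^{2}$ ($R{\left(z,S \right)} = z^{2} + 2 = 2 + z^{2}$)
$- 19 \left(- 4 R{\left(3,3 \right)} - 6\right) 45 = - 19 \left(- 4 \left(2 + 3^{2}\right) - 6\right) 45 = - 19 \left(- 4 \left(2 + 9\right) - 6\right) 45 = - 19 \left(\left(-4\right) 11 - 6\right) 45 = - 19 \left(-44 - 6\right) 45 = \left(-19\right) \left(-50\right) 45 = 950 \cdot 45 = 42750$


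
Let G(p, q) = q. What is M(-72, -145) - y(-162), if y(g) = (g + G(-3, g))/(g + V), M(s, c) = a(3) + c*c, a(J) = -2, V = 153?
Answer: 20987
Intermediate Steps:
M(s, c) = -2 + c² (M(s, c) = -2 + c*c = -2 + c²)
y(g) = 2*g/(153 + g) (y(g) = (g + g)/(g + 153) = (2*g)/(153 + g) = 2*g/(153 + g))
M(-72, -145) - y(-162) = (-2 + (-145)²) - 2*(-162)/(153 - 162) = (-2 + 21025) - 2*(-162)/(-9) = 21023 - 2*(-162)*(-1)/9 = 21023 - 1*36 = 21023 - 36 = 20987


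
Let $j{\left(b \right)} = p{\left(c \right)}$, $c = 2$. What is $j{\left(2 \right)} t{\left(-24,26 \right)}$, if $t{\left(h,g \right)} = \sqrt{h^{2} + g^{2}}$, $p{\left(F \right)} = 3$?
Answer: $6 \sqrt{313} \approx 106.15$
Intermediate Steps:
$j{\left(b \right)} = 3$
$t{\left(h,g \right)} = \sqrt{g^{2} + h^{2}}$
$j{\left(2 \right)} t{\left(-24,26 \right)} = 3 \sqrt{26^{2} + \left(-24\right)^{2}} = 3 \sqrt{676 + 576} = 3 \sqrt{1252} = 3 \cdot 2 \sqrt{313} = 6 \sqrt{313}$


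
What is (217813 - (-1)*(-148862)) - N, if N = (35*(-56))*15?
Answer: 98351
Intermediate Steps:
N = -29400 (N = -1960*15 = -29400)
(217813 - (-1)*(-148862)) - N = (217813 - (-1)*(-148862)) - 1*(-29400) = (217813 - 1*148862) + 29400 = (217813 - 148862) + 29400 = 68951 + 29400 = 98351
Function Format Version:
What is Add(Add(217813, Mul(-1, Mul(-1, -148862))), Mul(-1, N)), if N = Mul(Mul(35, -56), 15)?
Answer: 98351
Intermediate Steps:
N = -29400 (N = Mul(-1960, 15) = -29400)
Add(Add(217813, Mul(-1, Mul(-1, -148862))), Mul(-1, N)) = Add(Add(217813, Mul(-1, Mul(-1, -148862))), Mul(-1, -29400)) = Add(Add(217813, Mul(-1, 148862)), 29400) = Add(Add(217813, -148862), 29400) = Add(68951, 29400) = 98351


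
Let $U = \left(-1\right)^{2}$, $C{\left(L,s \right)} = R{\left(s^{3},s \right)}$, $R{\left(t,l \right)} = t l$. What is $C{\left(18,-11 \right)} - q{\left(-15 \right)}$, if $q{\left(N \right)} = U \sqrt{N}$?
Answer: $14641 - i \sqrt{15} \approx 14641.0 - 3.873 i$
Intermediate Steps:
$R{\left(t,l \right)} = l t$
$C{\left(L,s \right)} = s^{4}$ ($C{\left(L,s \right)} = s s^{3} = s^{4}$)
$U = 1$
$q{\left(N \right)} = \sqrt{N}$ ($q{\left(N \right)} = 1 \sqrt{N} = \sqrt{N}$)
$C{\left(18,-11 \right)} - q{\left(-15 \right)} = \left(-11\right)^{4} - \sqrt{-15} = 14641 - i \sqrt{15}$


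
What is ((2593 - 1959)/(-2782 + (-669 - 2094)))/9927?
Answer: -634/55045215 ≈ -1.1518e-5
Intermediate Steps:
((2593 - 1959)/(-2782 + (-669 - 2094)))/9927 = (634/(-2782 - 2763))*(1/9927) = (634/(-5545))*(1/9927) = (634*(-1/5545))*(1/9927) = -634/5545*1/9927 = -634/55045215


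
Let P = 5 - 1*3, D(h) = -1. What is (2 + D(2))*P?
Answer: 2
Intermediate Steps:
P = 2 (P = 5 - 3 = 2)
(2 + D(2))*P = (2 - 1)*2 = 1*2 = 2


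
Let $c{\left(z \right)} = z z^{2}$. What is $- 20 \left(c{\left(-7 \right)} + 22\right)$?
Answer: $6420$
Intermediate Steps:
$c{\left(z \right)} = z^{3}$
$- 20 \left(c{\left(-7 \right)} + 22\right) = - 20 \left(\left(-7\right)^{3} + 22\right) = - 20 \left(-343 + 22\right) = \left(-20\right) \left(-321\right) = 6420$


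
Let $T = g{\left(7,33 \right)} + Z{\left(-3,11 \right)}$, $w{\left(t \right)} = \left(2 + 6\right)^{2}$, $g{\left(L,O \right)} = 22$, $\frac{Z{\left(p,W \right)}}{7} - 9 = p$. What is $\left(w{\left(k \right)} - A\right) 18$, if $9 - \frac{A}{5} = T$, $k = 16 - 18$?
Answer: $6102$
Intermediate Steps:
$Z{\left(p,W \right)} = 63 + 7 p$
$k = -2$ ($k = 16 - 18 = -2$)
$w{\left(t \right)} = 64$ ($w{\left(t \right)} = 8^{2} = 64$)
$T = 64$ ($T = 22 + \left(63 + 7 \left(-3\right)\right) = 22 + \left(63 - 21\right) = 22 + 42 = 64$)
$A = -275$ ($A = 45 - 320 = -275$)
$\left(w{\left(k \right)} - A\right) 18 = \left(64 - -275\right) 18 = \left(64 + 275\right) 18 = 339 \cdot 18 = 6102$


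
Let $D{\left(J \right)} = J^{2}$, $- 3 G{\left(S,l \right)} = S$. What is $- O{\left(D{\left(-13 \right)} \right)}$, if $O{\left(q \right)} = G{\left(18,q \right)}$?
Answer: $6$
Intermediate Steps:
$G{\left(S,l \right)} = - \frac{S}{3}$
$O{\left(q \right)} = -6$ ($O{\left(q \right)} = \left(- \frac{1}{3}\right) 18 = -6$)
$- O{\left(D{\left(-13 \right)} \right)} = \left(-1\right) \left(-6\right) = 6$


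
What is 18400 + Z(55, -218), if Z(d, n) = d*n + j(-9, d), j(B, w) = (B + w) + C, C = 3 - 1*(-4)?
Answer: 6463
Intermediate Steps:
C = 7 (C = 3 + 4 = 7)
j(B, w) = 7 + B + w (j(B, w) = (B + w) + 7 = 7 + B + w)
Z(d, n) = -2 + d + d*n (Z(d, n) = d*n + (7 - 9 + d) = d*n + (-2 + d) = -2 + d + d*n)
18400 + Z(55, -218) = 18400 + (-2 + 55 + 55*(-218)) = 18400 + (-2 + 55 - 11990) = 18400 - 11937 = 6463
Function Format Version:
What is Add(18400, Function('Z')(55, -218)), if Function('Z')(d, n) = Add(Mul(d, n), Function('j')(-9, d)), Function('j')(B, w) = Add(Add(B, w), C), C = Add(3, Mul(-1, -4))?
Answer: 6463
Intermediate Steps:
C = 7 (C = Add(3, 4) = 7)
Function('j')(B, w) = Add(7, B, w) (Function('j')(B, w) = Add(Add(B, w), 7) = Add(7, B, w))
Function('Z')(d, n) = Add(-2, d, Mul(d, n)) (Function('Z')(d, n) = Add(Mul(d, n), Add(7, -9, d)) = Add(Mul(d, n), Add(-2, d)) = Add(-2, d, Mul(d, n)))
Add(18400, Function('Z')(55, -218)) = Add(18400, Add(-2, 55, Mul(55, -218))) = Add(18400, Add(-2, 55, -11990)) = Add(18400, -11937) = 6463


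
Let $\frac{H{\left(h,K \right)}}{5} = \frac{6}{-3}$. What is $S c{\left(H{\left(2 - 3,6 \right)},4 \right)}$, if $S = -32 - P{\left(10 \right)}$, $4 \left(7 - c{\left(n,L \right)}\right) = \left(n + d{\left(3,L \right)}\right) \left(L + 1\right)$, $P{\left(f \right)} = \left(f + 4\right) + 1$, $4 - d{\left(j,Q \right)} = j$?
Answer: $- \frac{3431}{4} \approx -857.75$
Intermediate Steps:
$d{\left(j,Q \right)} = 4 - j$
$P{\left(f \right)} = 5 + f$ ($P{\left(f \right)} = \left(4 + f\right) + 1 = 5 + f$)
$H{\left(h,K \right)} = -10$ ($H{\left(h,K \right)} = 5 \frac{6}{-3} = 5 \cdot 6 \left(- \frac{1}{3}\right) = 5 \left(-2\right) = -10$)
$c{\left(n,L \right)} = 7 - \frac{\left(1 + L\right) \left(1 + n\right)}{4}$ ($c{\left(n,L \right)} = 7 - \frac{\left(n + \left(4 - 3\right)\right) \left(L + 1\right)}{4} = 7 - \frac{\left(n + \left(4 - 3\right)\right) \left(1 + L\right)}{4} = 7 - \frac{\left(n + 1\right) \left(1 + L\right)}{4} = 7 - \frac{\left(1 + n\right) \left(1 + L\right)}{4} = 7 - \frac{\left(1 + L\right) \left(1 + n\right)}{4}$)
$S = -47$ ($S = -32 - \left(5 + 10\right) = -32 - 15 = -47$)
$S c{\left(H{\left(2 - 3,6 \right)},4 \right)} = - 47 \left(\frac{27}{4} - 1 - - \frac{5}{2} - 1 \left(-10\right)\right) = - 47 \left(\frac{27}{4} - 1 + \frac{5}{2} + 10\right) = \left(-47\right) \frac{73}{4} = - \frac{3431}{4}$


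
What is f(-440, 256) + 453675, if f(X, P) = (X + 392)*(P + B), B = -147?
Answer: 448443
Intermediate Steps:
f(X, P) = (-147 + P)*(392 + X) (f(X, P) = (X + 392)*(P - 147) = (392 + X)*(-147 + P) = (-147 + P)*(392 + X))
f(-440, 256) + 453675 = (-57624 - 147*(-440) + 392*256 + 256*(-440)) + 453675 = (-57624 + 64680 + 100352 - 112640) + 453675 = -5232 + 453675 = 448443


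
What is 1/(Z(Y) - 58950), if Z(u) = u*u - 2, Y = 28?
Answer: -1/58168 ≈ -1.7192e-5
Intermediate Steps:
Z(u) = -2 + u² (Z(u) = u² - 2 = -2 + u²)
1/(Z(Y) - 58950) = 1/((-2 + 28²) - 58950) = 1/((-2 + 784) - 58950) = 1/(782 - 58950) = 1/(-58168) = -1/58168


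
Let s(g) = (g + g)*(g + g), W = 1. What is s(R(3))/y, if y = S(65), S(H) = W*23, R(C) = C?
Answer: 36/23 ≈ 1.5652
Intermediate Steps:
s(g) = 4*g**2 (s(g) = (2*g)*(2*g) = 4*g**2)
S(H) = 23 (S(H) = 1*23 = 23)
y = 23
s(R(3))/y = (4*3**2)/23 = (4*9)*(1/23) = 36*(1/23) = 36/23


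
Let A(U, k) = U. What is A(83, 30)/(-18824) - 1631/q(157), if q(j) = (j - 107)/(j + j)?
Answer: -4820207283/470600 ≈ -10243.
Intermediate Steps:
q(j) = (-107 + j)/(2*j) (q(j) = (-107 + j)/((2*j)) = (-107 + j)*(1/(2*j)) = (-107 + j)/(2*j))
A(83, 30)/(-18824) - 1631/q(157) = 83/(-18824) - 1631*314/(-107 + 157) = 83*(-1/18824) - 1631/((½)*(1/157)*50) = -83/18824 - 1631/25/157 = -83/18824 - 1631*157/25 = -83/18824 - 256067/25 = -4820207283/470600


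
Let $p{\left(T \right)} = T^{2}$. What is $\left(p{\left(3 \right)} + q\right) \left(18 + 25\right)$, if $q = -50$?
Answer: $-1763$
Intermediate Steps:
$\left(p{\left(3 \right)} + q\right) \left(18 + 25\right) = \left(3^{2} - 50\right) \left(18 + 25\right) = \left(9 - 50\right) 43 = \left(-41\right) 43 = -1763$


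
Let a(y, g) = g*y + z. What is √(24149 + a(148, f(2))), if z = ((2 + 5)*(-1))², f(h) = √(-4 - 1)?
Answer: √(24198 + 148*I*√5) ≈ 155.56 + 1.064*I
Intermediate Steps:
f(h) = I*√5 (f(h) = √(-5) = I*√5)
z = 49 (z = (7*(-1))² = (-7)² = 49)
a(y, g) = 49 + g*y (a(y, g) = g*y + 49 = 49 + g*y)
√(24149 + a(148, f(2))) = √(24149 + (49 + (I*√5)*148)) = √(24149 + (49 + 148*I*√5)) = √(24198 + 148*I*√5)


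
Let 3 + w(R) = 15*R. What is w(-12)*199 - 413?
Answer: -36830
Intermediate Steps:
w(R) = -3 + 15*R
w(-12)*199 - 413 = (-3 + 15*(-12))*199 - 413 = (-3 - 180)*199 - 413 = -183*199 - 413 = -36417 - 413 = -36830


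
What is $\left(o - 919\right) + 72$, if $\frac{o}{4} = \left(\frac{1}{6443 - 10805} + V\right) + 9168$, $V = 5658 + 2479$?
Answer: $\frac{149121511}{2181} \approx 68373.0$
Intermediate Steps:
$V = 8137$
$o = \frac{150968818}{2181}$ ($o = 4 \left(\left(\frac{1}{6443 - 10805} + 8137\right) + 9168\right) = 4 \left(\left(\frac{1}{-4362} + 8137\right) + 9168\right) = 4 \left(\left(- \frac{1}{4362} + 8137\right) + 9168\right) = 4 \left(\frac{35493593}{4362} + 9168\right) = 4 \cdot \frac{75484409}{4362} = \frac{150968818}{2181} \approx 69220.0$)
$\left(o - 919\right) + 72 = \left(\frac{150968818}{2181} - 919\right) + 72 = \frac{148964479}{2181} + 72 = \frac{149121511}{2181}$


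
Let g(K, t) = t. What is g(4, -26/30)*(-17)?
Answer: 221/15 ≈ 14.733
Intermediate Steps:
g(4, -26/30)*(-17) = -26/30*(-17) = -26*1/30*(-17) = -13/15*(-17) = 221/15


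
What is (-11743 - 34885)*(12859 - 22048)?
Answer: 428464692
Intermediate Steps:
(-11743 - 34885)*(12859 - 22048) = -46628*(-9189) = 428464692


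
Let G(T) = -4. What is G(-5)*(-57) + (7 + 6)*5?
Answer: 293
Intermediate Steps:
G(-5)*(-57) + (7 + 6)*5 = -4*(-57) + (7 + 6)*5 = 228 + 13*5 = 228 + 65 = 293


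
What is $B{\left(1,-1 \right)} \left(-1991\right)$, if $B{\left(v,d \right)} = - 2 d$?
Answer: $-3982$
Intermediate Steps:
$B{\left(1,-1 \right)} \left(-1991\right) = \left(-2\right) \left(-1\right) \left(-1991\right) = 2 \left(-1991\right) = -3982$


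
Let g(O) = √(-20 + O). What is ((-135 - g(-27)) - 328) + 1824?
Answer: 1361 - I*√47 ≈ 1361.0 - 6.8557*I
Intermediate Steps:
((-135 - g(-27)) - 328) + 1824 = ((-135 - √(-20 - 27)) - 328) + 1824 = ((-135 - √(-47)) - 328) + 1824 = ((-135 - I*√47) - 328) + 1824 = (-463 - I*√47) + 1824 = 1361 - I*√47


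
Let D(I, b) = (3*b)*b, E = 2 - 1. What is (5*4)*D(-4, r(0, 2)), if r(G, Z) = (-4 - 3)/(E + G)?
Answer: 2940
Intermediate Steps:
E = 1
r(G, Z) = -7/(1 + G) (r(G, Z) = (-4 - 3)/(1 + G) = -7/(1 + G))
D(I, b) = 3*b²
(5*4)*D(-4, r(0, 2)) = (5*4)*(3*(-7/(1 + 0))²) = 20*(3*(-7/1)²) = 20*(3*(-7*1)²) = 20*(3*(-7)²) = 20*(3*49) = 20*147 = 2940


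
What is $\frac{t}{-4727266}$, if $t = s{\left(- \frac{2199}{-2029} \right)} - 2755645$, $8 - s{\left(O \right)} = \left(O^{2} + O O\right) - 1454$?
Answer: $\frac{11338543167105}{19461402486706} \approx 0.58262$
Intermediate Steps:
$s{\left(O \right)} = 1462 - 2 O^{2}$ ($s{\left(O \right)} = 8 - \left(\left(O^{2} + O O\right) - 1454\right) = 8 - \left(\left(O^{2} + O^{2}\right) - 1454\right) = 8 - \left(2 O^{2} - 1454\right) = 8 - \left(-1454 + 2 O^{2}\right) = 1462 - 2 O^{2}$)
$t = - \frac{11338543167105}{4116841}$ ($t = \left(1462 - 2 \left(- \frac{2199}{-2029}\right)^{2}\right) - 2755645 = \left(1462 - 2 \left(\left(-2199\right) \left(- \frac{1}{2029}\right)\right)^{2}\right) - 2755645 = \left(1462 - 2 \left(\frac{2199}{2029}\right)^{2}\right) - 2755645 = \left(1462 - \frac{9671202}{4116841}\right) - 2755645 = \frac{6009150340}{4116841} - 2755645 = - \frac{11338543167105}{4116841} \approx -2.7542 \cdot 10^{6}$)
$\frac{t}{-4727266} = - \frac{11338543167105}{4116841 \left(-4727266\right)} = \left(- \frac{11338543167105}{4116841}\right) \left(- \frac{1}{4727266}\right) = \frac{11338543167105}{19461402486706}$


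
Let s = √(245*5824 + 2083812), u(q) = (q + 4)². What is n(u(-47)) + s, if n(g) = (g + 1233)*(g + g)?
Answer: 11397236 + 2*√877673 ≈ 1.1399e+7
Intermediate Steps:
u(q) = (4 + q)²
n(g) = 2*g*(1233 + g) (n(g) = (1233 + g)*(2*g) = 2*g*(1233 + g))
s = 2*√877673 (s = √(1426880 + 2083812) = √3510692 = 2*√877673 ≈ 1873.7)
n(u(-47)) + s = 2*(4 - 47)²*(1233 + (4 - 47)²) + 2*√877673 = 2*(-43)²*(1233 + (-43)²) + 2*√877673 = 2*1849*(1233 + 1849) + 2*√877673 = 2*1849*3082 + 2*√877673 = 11397236 + 2*√877673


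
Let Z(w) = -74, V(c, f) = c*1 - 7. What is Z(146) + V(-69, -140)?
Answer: -150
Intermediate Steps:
V(c, f) = -7 + c (V(c, f) = c - 7 = -7 + c)
Z(146) + V(-69, -140) = -74 + (-7 - 69) = -74 - 76 = -150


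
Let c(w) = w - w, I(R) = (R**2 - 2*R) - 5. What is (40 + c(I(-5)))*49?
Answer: 1960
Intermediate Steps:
I(R) = -5 + R**2 - 2*R
c(w) = 0
(40 + c(I(-5)))*49 = (40 + 0)*49 = 40*49 = 1960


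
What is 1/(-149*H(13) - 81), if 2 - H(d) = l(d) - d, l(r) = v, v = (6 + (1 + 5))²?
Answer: 1/19140 ≈ 5.2247e-5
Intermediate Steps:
v = 144 (v = (6 + 6)² = 12² = 144)
l(r) = 144
H(d) = -142 + d (H(d) = 2 - (144 - d) = 2 + (-144 + d) = -142 + d)
1/(-149*H(13) - 81) = 1/(-149*(-142 + 13) - 81) = 1/(-149*(-129) - 81) = 1/(19221 - 81) = 1/19140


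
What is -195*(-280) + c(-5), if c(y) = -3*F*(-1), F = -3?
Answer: 54591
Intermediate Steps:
c(y) = -9 (c(y) = -3*(-3)*(-1) = 9*(-1) = -9)
-195*(-280) + c(-5) = -195*(-280) - 9 = 54600 - 9 = 54591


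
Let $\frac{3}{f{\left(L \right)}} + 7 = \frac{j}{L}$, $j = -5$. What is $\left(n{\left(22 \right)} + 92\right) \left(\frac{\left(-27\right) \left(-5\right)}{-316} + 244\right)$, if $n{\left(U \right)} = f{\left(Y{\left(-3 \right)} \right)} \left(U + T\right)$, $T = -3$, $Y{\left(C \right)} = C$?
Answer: $\frac{100136669}{5056} \approx 19806.0$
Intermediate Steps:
$f{\left(L \right)} = \frac{3}{-7 - \frac{5}{L}}$
$n{\left(U \right)} = \frac{27}{16} - \frac{9 U}{16}$ ($n{\left(U \right)} = \left(-3\right) \left(-3\right) \frac{1}{5 + 7 \left(-3\right)} \left(U - 3\right) = \left(-3\right) \left(-3\right) \frac{1}{5 - 21} \left(-3 + U\right) = \left(-3\right) \left(-3\right) \frac{1}{-16} \left(-3 + U\right) = \left(-3\right) \left(-3\right) \left(- \frac{1}{16}\right) \left(-3 + U\right) = - \frac{9 \left(-3 + U\right)}{16} = \frac{27}{16} - \frac{9 U}{16}$)
$\left(n{\left(22 \right)} + 92\right) \left(\frac{\left(-27\right) \left(-5\right)}{-316} + 244\right) = \left(\left(\frac{27}{16} - \frac{99}{8}\right) + 92\right) \left(\frac{\left(-27\right) \left(-5\right)}{-316} + 244\right) = \left(\left(\frac{27}{16} - \frac{99}{8}\right) + 92\right) \left(135 \left(- \frac{1}{316}\right) + 244\right) = \left(- \frac{171}{16} + 92\right) \left(- \frac{135}{316} + 244\right) = \frac{1301}{16} \cdot \frac{76969}{316} = \frac{100136669}{5056}$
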